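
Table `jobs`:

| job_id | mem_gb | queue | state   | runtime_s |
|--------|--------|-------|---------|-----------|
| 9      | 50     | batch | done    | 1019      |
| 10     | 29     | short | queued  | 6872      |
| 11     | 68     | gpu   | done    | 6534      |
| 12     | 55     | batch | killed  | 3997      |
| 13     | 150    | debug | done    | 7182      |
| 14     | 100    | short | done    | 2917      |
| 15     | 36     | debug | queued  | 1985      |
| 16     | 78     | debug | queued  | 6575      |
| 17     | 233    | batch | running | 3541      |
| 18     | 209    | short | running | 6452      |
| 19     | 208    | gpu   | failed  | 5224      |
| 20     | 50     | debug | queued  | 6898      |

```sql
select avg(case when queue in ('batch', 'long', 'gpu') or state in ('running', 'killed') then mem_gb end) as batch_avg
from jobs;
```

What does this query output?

job_id=9: ✓ → 50
job_id=10: ✗
job_id=11: ✓ → 68
job_id=12: ✓ → 55
job_id=13: ✗
job_id=14: ✗
job_id=15: ✗
job_id=16: ✗
job_id=17: ✓ → 233
job_id=18: ✓ → 209
job_id=19: ✓ → 208
job_id=20: ✗
batch_avg = (50 + 68 + 55 + 233 + 209 + 208) / 6 = 137.1666666667

137.1666666667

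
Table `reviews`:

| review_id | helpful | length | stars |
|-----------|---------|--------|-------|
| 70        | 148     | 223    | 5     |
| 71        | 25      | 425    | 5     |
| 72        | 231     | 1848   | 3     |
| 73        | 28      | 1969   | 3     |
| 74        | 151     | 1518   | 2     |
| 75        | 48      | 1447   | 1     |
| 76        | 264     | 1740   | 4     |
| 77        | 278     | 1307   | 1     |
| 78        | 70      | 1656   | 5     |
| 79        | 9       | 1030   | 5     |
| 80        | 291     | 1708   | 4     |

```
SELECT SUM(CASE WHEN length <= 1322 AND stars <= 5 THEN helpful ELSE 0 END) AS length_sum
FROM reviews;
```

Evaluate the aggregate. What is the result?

460

review_id=70: ✓ → 148
review_id=71: ✓ → 25
review_id=72: ✗
review_id=73: ✗
review_id=74: ✗
review_id=75: ✗
review_id=76: ✗
review_id=77: ✓ → 278
review_id=78: ✗
review_id=79: ✓ → 9
review_id=80: ✗
length_sum = 148 + 25 + 278 + 9 = 460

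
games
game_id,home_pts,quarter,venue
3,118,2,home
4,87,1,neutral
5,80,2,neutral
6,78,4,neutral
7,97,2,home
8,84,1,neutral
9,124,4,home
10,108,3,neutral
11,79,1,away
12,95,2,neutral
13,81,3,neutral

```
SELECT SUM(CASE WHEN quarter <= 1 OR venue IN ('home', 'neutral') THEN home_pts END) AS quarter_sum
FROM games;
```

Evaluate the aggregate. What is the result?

1031

game_id=3: ✓ → 118
game_id=4: ✓ → 87
game_id=5: ✓ → 80
game_id=6: ✓ → 78
game_id=7: ✓ → 97
game_id=8: ✓ → 84
game_id=9: ✓ → 124
game_id=10: ✓ → 108
game_id=11: ✓ → 79
game_id=12: ✓ → 95
game_id=13: ✓ → 81
quarter_sum = 118 + 87 + 80 + 78 + 97 + 84 + 124 + 108 + 79 + 95 + 81 = 1031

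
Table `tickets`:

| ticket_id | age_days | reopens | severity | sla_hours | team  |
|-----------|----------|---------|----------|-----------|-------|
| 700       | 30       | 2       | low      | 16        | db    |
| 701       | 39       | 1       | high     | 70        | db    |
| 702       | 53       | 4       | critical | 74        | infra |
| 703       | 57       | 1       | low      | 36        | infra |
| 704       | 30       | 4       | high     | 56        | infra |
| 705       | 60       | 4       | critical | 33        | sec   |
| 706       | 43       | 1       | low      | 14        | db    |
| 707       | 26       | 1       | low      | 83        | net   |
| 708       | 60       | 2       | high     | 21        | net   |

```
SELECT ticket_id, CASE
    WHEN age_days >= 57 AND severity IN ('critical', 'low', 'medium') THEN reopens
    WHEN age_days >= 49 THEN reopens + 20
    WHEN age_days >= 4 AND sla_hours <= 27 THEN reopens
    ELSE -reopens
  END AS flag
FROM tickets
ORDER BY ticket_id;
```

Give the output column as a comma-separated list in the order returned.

ticket_id=700: age_days >= 4 AND sla_hours <= 27 → 2
ticket_id=701: ELSE → -1
ticket_id=702: age_days >= 49 → 24
ticket_id=703: age_days >= 57 AND severity IN ('critical', 'low', 'medium') → 1
ticket_id=704: ELSE → -4
ticket_id=705: age_days >= 57 AND severity IN ('critical', 'low', 'medium') → 4
ticket_id=706: age_days >= 4 AND sla_hours <= 27 → 1
ticket_id=707: ELSE → -1
ticket_id=708: age_days >= 49 → 22

2, -1, 24, 1, -4, 4, 1, -1, 22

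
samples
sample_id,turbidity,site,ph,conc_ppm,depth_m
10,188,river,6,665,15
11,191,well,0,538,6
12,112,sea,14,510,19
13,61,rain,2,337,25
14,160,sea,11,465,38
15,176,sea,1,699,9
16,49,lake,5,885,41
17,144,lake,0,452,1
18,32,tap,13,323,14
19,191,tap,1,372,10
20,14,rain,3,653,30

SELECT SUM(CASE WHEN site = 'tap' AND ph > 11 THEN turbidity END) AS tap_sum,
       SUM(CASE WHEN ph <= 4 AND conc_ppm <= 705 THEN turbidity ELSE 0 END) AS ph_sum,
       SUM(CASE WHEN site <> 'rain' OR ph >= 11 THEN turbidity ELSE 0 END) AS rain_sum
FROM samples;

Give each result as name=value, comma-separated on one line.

[tap_sum: site = 'tap' AND ph > 11]
sample_id=10: ✗
sample_id=11: ✗
sample_id=12: ✗
sample_id=13: ✗
sample_id=14: ✗
sample_id=15: ✗
sample_id=16: ✗
sample_id=17: ✗
sample_id=18: ✓ → 32
sample_id=19: ✗
sample_id=20: ✗
tap_sum = 32
—
[ph_sum: ph <= 4 AND conc_ppm <= 705]
sample_id=10: ✗
sample_id=11: ✓ → 191
sample_id=12: ✗
sample_id=13: ✓ → 61
sample_id=14: ✗
sample_id=15: ✓ → 176
sample_id=16: ✗
sample_id=17: ✓ → 144
sample_id=18: ✗
sample_id=19: ✓ → 191
sample_id=20: ✓ → 14
ph_sum = 191 + 61 + 176 + 144 + 191 + 14 = 777
—
[rain_sum: site <> 'rain' OR ph >= 11]
sample_id=10: ✓ → 188
sample_id=11: ✓ → 191
sample_id=12: ✓ → 112
sample_id=13: ✗
sample_id=14: ✓ → 160
sample_id=15: ✓ → 176
sample_id=16: ✓ → 49
sample_id=17: ✓ → 144
sample_id=18: ✓ → 32
sample_id=19: ✓ → 191
sample_id=20: ✗
rain_sum = 188 + 191 + 112 + 160 + 176 + 49 + 144 + 32 + 191 = 1243

tap_sum=32, ph_sum=777, rain_sum=1243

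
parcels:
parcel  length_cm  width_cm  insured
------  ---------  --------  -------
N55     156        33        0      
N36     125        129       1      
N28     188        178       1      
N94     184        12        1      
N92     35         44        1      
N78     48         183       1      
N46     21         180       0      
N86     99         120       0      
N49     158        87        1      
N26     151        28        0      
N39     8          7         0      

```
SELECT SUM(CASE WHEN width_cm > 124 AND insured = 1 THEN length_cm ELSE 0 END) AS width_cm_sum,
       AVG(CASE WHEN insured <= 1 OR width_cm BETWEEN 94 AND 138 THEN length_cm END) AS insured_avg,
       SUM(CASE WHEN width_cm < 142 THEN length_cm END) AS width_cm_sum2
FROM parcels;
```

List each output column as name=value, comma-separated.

[width_cm_sum: width_cm > 124 AND insured = 1]
parcel=N55: ✗
parcel=N36: ✓ → 125
parcel=N28: ✓ → 188
parcel=N94: ✗
parcel=N92: ✗
parcel=N78: ✓ → 48
parcel=N46: ✗
parcel=N86: ✗
parcel=N49: ✗
parcel=N26: ✗
parcel=N39: ✗
width_cm_sum = 125 + 188 + 48 = 361
—
[insured_avg: insured <= 1 OR width_cm BETWEEN 94 AND 138]
parcel=N55: ✓ → 156
parcel=N36: ✓ → 125
parcel=N28: ✓ → 188
parcel=N94: ✓ → 184
parcel=N92: ✓ → 35
parcel=N78: ✓ → 48
parcel=N46: ✓ → 21
parcel=N86: ✓ → 99
parcel=N49: ✓ → 158
parcel=N26: ✓ → 151
parcel=N39: ✓ → 8
insured_avg = (156 + 125 + 188 + 184 + 35 + 48 + 21 + 99 + 158 + 151 + 8) / 11 = 106.6363636364
—
[width_cm_sum2: width_cm < 142]
parcel=N55: ✓ → 156
parcel=N36: ✓ → 125
parcel=N28: ✗
parcel=N94: ✓ → 184
parcel=N92: ✓ → 35
parcel=N78: ✗
parcel=N46: ✗
parcel=N86: ✓ → 99
parcel=N49: ✓ → 158
parcel=N26: ✓ → 151
parcel=N39: ✓ → 8
width_cm_sum2 = 156 + 125 + 184 + 35 + 99 + 158 + 151 + 8 = 916

width_cm_sum=361, insured_avg=106.6363636364, width_cm_sum2=916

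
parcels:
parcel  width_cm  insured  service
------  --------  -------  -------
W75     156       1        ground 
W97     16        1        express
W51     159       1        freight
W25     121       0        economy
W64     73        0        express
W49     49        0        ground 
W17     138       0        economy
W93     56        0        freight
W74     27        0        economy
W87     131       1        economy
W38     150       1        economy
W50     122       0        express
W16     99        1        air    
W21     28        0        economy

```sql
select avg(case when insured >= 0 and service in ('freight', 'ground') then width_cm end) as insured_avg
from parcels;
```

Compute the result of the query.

parcel=W75: ✓ → 156
parcel=W97: ✗
parcel=W51: ✓ → 159
parcel=W25: ✗
parcel=W64: ✗
parcel=W49: ✓ → 49
parcel=W17: ✗
parcel=W93: ✓ → 56
parcel=W74: ✗
parcel=W87: ✗
parcel=W38: ✗
parcel=W50: ✗
parcel=W16: ✗
parcel=W21: ✗
insured_avg = (156 + 159 + 49 + 56) / 4 = 105

105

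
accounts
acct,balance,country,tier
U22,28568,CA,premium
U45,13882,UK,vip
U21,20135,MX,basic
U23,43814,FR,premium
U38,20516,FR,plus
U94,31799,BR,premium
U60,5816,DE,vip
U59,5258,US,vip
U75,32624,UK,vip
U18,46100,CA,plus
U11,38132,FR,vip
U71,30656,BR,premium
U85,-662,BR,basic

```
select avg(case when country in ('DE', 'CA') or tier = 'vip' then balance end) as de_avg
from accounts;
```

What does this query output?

acct=U22: ✓ → 28568
acct=U45: ✓ → 13882
acct=U21: ✗
acct=U23: ✗
acct=U38: ✗
acct=U94: ✗
acct=U60: ✓ → 5816
acct=U59: ✓ → 5258
acct=U75: ✓ → 32624
acct=U18: ✓ → 46100
acct=U11: ✓ → 38132
acct=U71: ✗
acct=U85: ✗
de_avg = (28568 + 13882 + 5816 + 5258 + 32624 + 46100 + 38132) / 7 = 24340

24340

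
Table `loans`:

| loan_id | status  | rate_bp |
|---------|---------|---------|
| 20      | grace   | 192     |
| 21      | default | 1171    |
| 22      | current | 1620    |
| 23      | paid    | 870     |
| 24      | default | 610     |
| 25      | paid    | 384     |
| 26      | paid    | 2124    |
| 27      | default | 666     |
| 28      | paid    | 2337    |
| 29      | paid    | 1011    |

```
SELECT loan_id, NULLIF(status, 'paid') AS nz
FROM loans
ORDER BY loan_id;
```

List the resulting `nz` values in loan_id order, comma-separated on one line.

grace, default, current, NULL, default, NULL, NULL, default, NULL, NULL

loan_id=20: status=grace vs paid: differ → grace
loan_id=21: status=default vs paid: differ → default
loan_id=22: status=current vs paid: differ → current
loan_id=23: status=paid vs paid: equal → NULL
loan_id=24: status=default vs paid: differ → default
loan_id=25: status=paid vs paid: equal → NULL
loan_id=26: status=paid vs paid: equal → NULL
loan_id=27: status=default vs paid: differ → default
loan_id=28: status=paid vs paid: equal → NULL
loan_id=29: status=paid vs paid: equal → NULL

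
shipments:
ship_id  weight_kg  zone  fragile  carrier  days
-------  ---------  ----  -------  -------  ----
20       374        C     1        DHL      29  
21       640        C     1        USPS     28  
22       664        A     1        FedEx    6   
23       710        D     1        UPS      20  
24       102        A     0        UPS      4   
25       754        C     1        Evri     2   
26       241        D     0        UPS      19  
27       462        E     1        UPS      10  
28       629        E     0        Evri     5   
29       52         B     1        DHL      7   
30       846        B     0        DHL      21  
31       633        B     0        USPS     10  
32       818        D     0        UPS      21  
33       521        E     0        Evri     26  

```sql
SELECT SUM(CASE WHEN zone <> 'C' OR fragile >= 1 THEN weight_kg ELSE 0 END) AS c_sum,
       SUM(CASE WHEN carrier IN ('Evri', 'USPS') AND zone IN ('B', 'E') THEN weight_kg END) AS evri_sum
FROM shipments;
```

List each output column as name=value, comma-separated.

c_sum=7446, evri_sum=1783

[c_sum: zone <> 'C' OR fragile >= 1]
ship_id=20: ✓ → 374
ship_id=21: ✓ → 640
ship_id=22: ✓ → 664
ship_id=23: ✓ → 710
ship_id=24: ✓ → 102
ship_id=25: ✓ → 754
ship_id=26: ✓ → 241
ship_id=27: ✓ → 462
ship_id=28: ✓ → 629
ship_id=29: ✓ → 52
ship_id=30: ✓ → 846
ship_id=31: ✓ → 633
ship_id=32: ✓ → 818
ship_id=33: ✓ → 521
c_sum = 374 + 640 + 664 + 710 + 102 + 754 + 241 + 462 + 629 + 52 + 846 + 633 + 818 + 521 = 7446
—
[evri_sum: carrier IN ('Evri', 'USPS') AND zone IN ('B', 'E')]
ship_id=20: ✗
ship_id=21: ✗
ship_id=22: ✗
ship_id=23: ✗
ship_id=24: ✗
ship_id=25: ✗
ship_id=26: ✗
ship_id=27: ✗
ship_id=28: ✓ → 629
ship_id=29: ✗
ship_id=30: ✗
ship_id=31: ✓ → 633
ship_id=32: ✗
ship_id=33: ✓ → 521
evri_sum = 629 + 633 + 521 = 1783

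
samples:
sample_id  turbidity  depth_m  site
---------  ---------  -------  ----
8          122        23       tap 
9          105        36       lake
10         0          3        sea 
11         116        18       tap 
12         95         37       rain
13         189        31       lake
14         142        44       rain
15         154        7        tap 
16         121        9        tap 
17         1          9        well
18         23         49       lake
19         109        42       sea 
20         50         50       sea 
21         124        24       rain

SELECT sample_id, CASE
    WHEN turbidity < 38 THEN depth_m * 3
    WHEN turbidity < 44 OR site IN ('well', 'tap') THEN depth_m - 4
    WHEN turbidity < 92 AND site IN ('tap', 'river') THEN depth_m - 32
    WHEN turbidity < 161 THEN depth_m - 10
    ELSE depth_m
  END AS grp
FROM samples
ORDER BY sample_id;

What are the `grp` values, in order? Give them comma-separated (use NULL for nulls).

sample_id=8: turbidity < 44 OR site IN ('well', 'tap') → 19
sample_id=9: turbidity < 161 → 26
sample_id=10: turbidity < 38 → 9
sample_id=11: turbidity < 44 OR site IN ('well', 'tap') → 14
sample_id=12: turbidity < 161 → 27
sample_id=13: ELSE → 31
sample_id=14: turbidity < 161 → 34
sample_id=15: turbidity < 44 OR site IN ('well', 'tap') → 3
sample_id=16: turbidity < 44 OR site IN ('well', 'tap') → 5
sample_id=17: turbidity < 38 → 27
sample_id=18: turbidity < 38 → 147
sample_id=19: turbidity < 161 → 32
sample_id=20: turbidity < 161 → 40
sample_id=21: turbidity < 161 → 14

19, 26, 9, 14, 27, 31, 34, 3, 5, 27, 147, 32, 40, 14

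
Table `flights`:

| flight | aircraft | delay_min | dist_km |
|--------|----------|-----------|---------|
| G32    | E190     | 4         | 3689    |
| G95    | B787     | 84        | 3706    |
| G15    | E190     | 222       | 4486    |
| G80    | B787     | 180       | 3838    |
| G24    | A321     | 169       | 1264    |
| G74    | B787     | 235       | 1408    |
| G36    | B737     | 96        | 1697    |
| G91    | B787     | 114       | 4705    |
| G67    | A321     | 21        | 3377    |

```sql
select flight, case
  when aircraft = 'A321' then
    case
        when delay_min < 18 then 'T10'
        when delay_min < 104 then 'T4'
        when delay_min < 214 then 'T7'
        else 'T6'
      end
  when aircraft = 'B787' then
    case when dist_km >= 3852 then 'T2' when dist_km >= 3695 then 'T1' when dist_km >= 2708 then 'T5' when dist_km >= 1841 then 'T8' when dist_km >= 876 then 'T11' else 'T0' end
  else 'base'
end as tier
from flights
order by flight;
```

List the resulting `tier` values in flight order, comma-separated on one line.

flight=G15: aircraft='E190' → outer ELSE → base
flight=G24: aircraft='A321' → inner[delay_min < 214] → T7
flight=G32: aircraft='E190' → outer ELSE → base
flight=G36: aircraft='B737' → outer ELSE → base
flight=G67: aircraft='A321' → inner[delay_min < 104] → T4
flight=G74: aircraft='B787' → inner[dist_km >= 876] → T11
flight=G80: aircraft='B787' → inner[dist_km >= 3695] → T1
flight=G91: aircraft='B787' → inner[dist_km >= 3852] → T2
flight=G95: aircraft='B787' → inner[dist_km >= 3695] → T1

base, T7, base, base, T4, T11, T1, T2, T1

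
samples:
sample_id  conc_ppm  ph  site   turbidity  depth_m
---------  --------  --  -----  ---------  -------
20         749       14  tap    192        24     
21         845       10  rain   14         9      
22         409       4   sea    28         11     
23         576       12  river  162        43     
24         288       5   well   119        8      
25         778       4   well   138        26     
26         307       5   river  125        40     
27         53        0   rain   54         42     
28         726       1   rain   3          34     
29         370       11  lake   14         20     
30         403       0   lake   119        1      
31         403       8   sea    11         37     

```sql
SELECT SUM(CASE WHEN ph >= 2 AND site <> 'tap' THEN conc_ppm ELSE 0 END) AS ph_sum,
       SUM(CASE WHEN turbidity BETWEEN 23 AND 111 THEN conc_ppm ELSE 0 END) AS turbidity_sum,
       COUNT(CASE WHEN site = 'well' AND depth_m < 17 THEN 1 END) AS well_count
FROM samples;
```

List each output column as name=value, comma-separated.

ph_sum=3976, turbidity_sum=462, well_count=1

[ph_sum: ph >= 2 AND site <> 'tap']
sample_id=20: ✗
sample_id=21: ✓ → 845
sample_id=22: ✓ → 409
sample_id=23: ✓ → 576
sample_id=24: ✓ → 288
sample_id=25: ✓ → 778
sample_id=26: ✓ → 307
sample_id=27: ✗
sample_id=28: ✗
sample_id=29: ✓ → 370
sample_id=30: ✗
sample_id=31: ✓ → 403
ph_sum = 845 + 409 + 576 + 288 + 778 + 307 + 370 + 403 = 3976
—
[turbidity_sum: turbidity BETWEEN 23 AND 111]
sample_id=20: ✗
sample_id=21: ✗
sample_id=22: ✓ → 409
sample_id=23: ✗
sample_id=24: ✗
sample_id=25: ✗
sample_id=26: ✗
sample_id=27: ✓ → 53
sample_id=28: ✗
sample_id=29: ✗
sample_id=30: ✗
sample_id=31: ✗
turbidity_sum = 409 + 53 = 462
—
[well_count: site = 'well' AND depth_m < 17]
sample_id=20: ✗
sample_id=21: ✗
sample_id=22: ✗
sample_id=23: ✗
sample_id=24: ✓ → 1
sample_id=25: ✗
sample_id=26: ✗
sample_id=27: ✗
sample_id=28: ✗
sample_id=29: ✗
sample_id=30: ✗
sample_id=31: ✗
well_count = COUNT(1) = 1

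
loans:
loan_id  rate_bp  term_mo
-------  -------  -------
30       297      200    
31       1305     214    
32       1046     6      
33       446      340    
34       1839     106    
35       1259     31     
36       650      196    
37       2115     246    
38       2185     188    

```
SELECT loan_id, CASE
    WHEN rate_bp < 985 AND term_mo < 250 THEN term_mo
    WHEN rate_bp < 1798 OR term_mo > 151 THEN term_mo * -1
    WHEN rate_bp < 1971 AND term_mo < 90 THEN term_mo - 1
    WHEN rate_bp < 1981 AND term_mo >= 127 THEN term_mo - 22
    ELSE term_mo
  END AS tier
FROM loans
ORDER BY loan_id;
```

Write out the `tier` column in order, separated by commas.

200, -214, -6, -340, 106, -31, 196, -246, -188

loan_id=30: rate_bp < 985 AND term_mo < 250 → 200
loan_id=31: rate_bp < 1798 OR term_mo > 151 → -214
loan_id=32: rate_bp < 1798 OR term_mo > 151 → -6
loan_id=33: rate_bp < 1798 OR term_mo > 151 → -340
loan_id=34: ELSE → 106
loan_id=35: rate_bp < 1798 OR term_mo > 151 → -31
loan_id=36: rate_bp < 985 AND term_mo < 250 → 196
loan_id=37: rate_bp < 1798 OR term_mo > 151 → -246
loan_id=38: rate_bp < 1798 OR term_mo > 151 → -188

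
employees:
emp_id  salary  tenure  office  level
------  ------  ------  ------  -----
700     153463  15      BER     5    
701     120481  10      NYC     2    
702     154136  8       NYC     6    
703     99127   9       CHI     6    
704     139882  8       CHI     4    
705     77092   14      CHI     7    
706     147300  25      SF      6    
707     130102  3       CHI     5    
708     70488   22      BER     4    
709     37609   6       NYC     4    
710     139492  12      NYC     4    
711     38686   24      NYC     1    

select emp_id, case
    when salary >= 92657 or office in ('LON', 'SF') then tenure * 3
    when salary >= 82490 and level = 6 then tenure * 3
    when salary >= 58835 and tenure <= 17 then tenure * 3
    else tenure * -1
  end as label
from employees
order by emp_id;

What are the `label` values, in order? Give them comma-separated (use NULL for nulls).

emp_id=700: salary >= 92657 or office in ('LON', 'SF') → 45
emp_id=701: salary >= 92657 or office in ('LON', 'SF') → 30
emp_id=702: salary >= 92657 or office in ('LON', 'SF') → 24
emp_id=703: salary >= 92657 or office in ('LON', 'SF') → 27
emp_id=704: salary >= 92657 or office in ('LON', 'SF') → 24
emp_id=705: salary >= 58835 and tenure <= 17 → 42
emp_id=706: salary >= 92657 or office in ('LON', 'SF') → 75
emp_id=707: salary >= 92657 or office in ('LON', 'SF') → 9
emp_id=708: ELSE → -22
emp_id=709: ELSE → -6
emp_id=710: salary >= 92657 or office in ('LON', 'SF') → 36
emp_id=711: ELSE → -24

45, 30, 24, 27, 24, 42, 75, 9, -22, -6, 36, -24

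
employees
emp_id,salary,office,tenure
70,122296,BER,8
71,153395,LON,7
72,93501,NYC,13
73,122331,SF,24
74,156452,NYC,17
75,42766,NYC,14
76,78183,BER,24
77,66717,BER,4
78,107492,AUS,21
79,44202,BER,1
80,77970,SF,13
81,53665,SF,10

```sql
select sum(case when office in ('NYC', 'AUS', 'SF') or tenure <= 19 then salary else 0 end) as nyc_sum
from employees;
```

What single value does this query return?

1040787

emp_id=70: ✓ → 122296
emp_id=71: ✓ → 153395
emp_id=72: ✓ → 93501
emp_id=73: ✓ → 122331
emp_id=74: ✓ → 156452
emp_id=75: ✓ → 42766
emp_id=76: ✗
emp_id=77: ✓ → 66717
emp_id=78: ✓ → 107492
emp_id=79: ✓ → 44202
emp_id=80: ✓ → 77970
emp_id=81: ✓ → 53665
nyc_sum = 122296 + 153395 + 93501 + 122331 + 156452 + 42766 + 66717 + 107492 + 44202 + 77970 + 53665 = 1040787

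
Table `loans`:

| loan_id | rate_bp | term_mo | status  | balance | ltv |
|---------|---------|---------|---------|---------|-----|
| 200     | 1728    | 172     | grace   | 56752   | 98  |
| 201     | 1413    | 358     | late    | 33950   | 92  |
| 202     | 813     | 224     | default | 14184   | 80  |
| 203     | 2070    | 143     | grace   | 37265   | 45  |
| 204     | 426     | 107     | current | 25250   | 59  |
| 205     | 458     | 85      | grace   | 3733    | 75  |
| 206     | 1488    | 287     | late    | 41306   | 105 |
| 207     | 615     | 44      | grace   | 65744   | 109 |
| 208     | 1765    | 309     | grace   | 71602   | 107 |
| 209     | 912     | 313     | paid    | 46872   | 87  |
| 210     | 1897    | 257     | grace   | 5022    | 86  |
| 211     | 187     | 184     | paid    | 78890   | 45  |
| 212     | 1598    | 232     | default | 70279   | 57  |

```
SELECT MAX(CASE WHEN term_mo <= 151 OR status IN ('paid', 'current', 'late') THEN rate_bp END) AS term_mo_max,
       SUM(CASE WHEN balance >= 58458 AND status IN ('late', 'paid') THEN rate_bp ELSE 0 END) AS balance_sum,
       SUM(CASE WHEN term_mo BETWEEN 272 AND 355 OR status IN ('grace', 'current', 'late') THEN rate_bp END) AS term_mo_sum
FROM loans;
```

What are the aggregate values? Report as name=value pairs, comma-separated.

[term_mo_max: term_mo <= 151 OR status IN ('paid', 'current', 'late')]
loan_id=200: ✗
loan_id=201: ✓ → 1413
loan_id=202: ✗
loan_id=203: ✓ → 2070
loan_id=204: ✓ → 426
loan_id=205: ✓ → 458
loan_id=206: ✓ → 1488
loan_id=207: ✓ → 615
loan_id=208: ✗
loan_id=209: ✓ → 912
loan_id=210: ✗
loan_id=211: ✓ → 187
loan_id=212: ✗
term_mo_max = MAX(1413, 2070, 426, 458, 1488, 615, 912, 187) = 2070
—
[balance_sum: balance >= 58458 AND status IN ('late', 'paid')]
loan_id=200: ✗
loan_id=201: ✗
loan_id=202: ✗
loan_id=203: ✗
loan_id=204: ✗
loan_id=205: ✗
loan_id=206: ✗
loan_id=207: ✗
loan_id=208: ✗
loan_id=209: ✗
loan_id=210: ✗
loan_id=211: ✓ → 187
loan_id=212: ✗
balance_sum = 187
—
[term_mo_sum: term_mo BETWEEN 272 AND 355 OR status IN ('grace', 'current', 'late')]
loan_id=200: ✓ → 1728
loan_id=201: ✓ → 1413
loan_id=202: ✗
loan_id=203: ✓ → 2070
loan_id=204: ✓ → 426
loan_id=205: ✓ → 458
loan_id=206: ✓ → 1488
loan_id=207: ✓ → 615
loan_id=208: ✓ → 1765
loan_id=209: ✓ → 912
loan_id=210: ✓ → 1897
loan_id=211: ✗
loan_id=212: ✗
term_mo_sum = 1728 + 1413 + 2070 + 426 + 458 + 1488 + 615 + 1765 + 912 + 1897 = 12772

term_mo_max=2070, balance_sum=187, term_mo_sum=12772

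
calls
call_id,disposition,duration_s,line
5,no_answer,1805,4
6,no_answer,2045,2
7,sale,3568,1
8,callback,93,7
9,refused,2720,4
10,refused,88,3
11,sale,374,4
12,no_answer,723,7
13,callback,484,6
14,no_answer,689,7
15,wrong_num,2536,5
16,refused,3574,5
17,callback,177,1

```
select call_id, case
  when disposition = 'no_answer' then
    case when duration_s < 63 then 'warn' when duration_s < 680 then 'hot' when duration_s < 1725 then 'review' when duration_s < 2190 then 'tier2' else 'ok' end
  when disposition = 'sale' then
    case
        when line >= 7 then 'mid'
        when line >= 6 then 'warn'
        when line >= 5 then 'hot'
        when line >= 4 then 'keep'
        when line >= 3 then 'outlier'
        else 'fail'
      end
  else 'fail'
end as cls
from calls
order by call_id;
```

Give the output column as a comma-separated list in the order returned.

tier2, tier2, fail, fail, fail, fail, keep, review, fail, review, fail, fail, fail

call_id=5: disposition='no_answer' → inner[duration_s < 2190] → tier2
call_id=6: disposition='no_answer' → inner[duration_s < 2190] → tier2
call_id=7: disposition='sale' → inner[ELSE] → fail
call_id=8: disposition='callback' → outer ELSE → fail
call_id=9: disposition='refused' → outer ELSE → fail
call_id=10: disposition='refused' → outer ELSE → fail
call_id=11: disposition='sale' → inner[line >= 4] → keep
call_id=12: disposition='no_answer' → inner[duration_s < 1725] → review
call_id=13: disposition='callback' → outer ELSE → fail
call_id=14: disposition='no_answer' → inner[duration_s < 1725] → review
call_id=15: disposition='wrong_num' → outer ELSE → fail
call_id=16: disposition='refused' → outer ELSE → fail
call_id=17: disposition='callback' → outer ELSE → fail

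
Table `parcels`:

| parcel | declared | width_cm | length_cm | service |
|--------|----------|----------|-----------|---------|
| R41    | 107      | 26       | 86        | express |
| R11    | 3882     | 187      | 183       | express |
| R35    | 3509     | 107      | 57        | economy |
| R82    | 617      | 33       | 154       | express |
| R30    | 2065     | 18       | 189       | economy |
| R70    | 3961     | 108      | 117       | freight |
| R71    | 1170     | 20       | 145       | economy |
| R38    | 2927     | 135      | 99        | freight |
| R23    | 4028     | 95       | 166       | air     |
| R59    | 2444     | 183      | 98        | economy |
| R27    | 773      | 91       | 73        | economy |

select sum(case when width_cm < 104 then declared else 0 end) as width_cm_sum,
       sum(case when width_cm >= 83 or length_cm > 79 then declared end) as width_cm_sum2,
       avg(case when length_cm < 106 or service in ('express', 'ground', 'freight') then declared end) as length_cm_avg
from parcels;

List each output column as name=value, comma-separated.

[width_cm_sum: width_cm < 104]
parcel=R41: ✓ → 107
parcel=R11: ✗
parcel=R35: ✗
parcel=R82: ✓ → 617
parcel=R30: ✓ → 2065
parcel=R70: ✗
parcel=R71: ✓ → 1170
parcel=R38: ✗
parcel=R23: ✓ → 4028
parcel=R59: ✗
parcel=R27: ✓ → 773
width_cm_sum = 107 + 617 + 2065 + 1170 + 4028 + 773 = 8760
—
[width_cm_sum2: width_cm >= 83 or length_cm > 79]
parcel=R41: ✓ → 107
parcel=R11: ✓ → 3882
parcel=R35: ✓ → 3509
parcel=R82: ✓ → 617
parcel=R30: ✓ → 2065
parcel=R70: ✓ → 3961
parcel=R71: ✓ → 1170
parcel=R38: ✓ → 2927
parcel=R23: ✓ → 4028
parcel=R59: ✓ → 2444
parcel=R27: ✓ → 773
width_cm_sum2 = 107 + 3882 + 3509 + 617 + 2065 + 3961 + 1170 + 2927 + 4028 + 2444 + 773 = 25483
—
[length_cm_avg: length_cm < 106 or service in ('express', 'ground', 'freight')]
parcel=R41: ✓ → 107
parcel=R11: ✓ → 3882
parcel=R35: ✓ → 3509
parcel=R82: ✓ → 617
parcel=R30: ✗
parcel=R70: ✓ → 3961
parcel=R71: ✗
parcel=R38: ✓ → 2927
parcel=R23: ✗
parcel=R59: ✓ → 2444
parcel=R27: ✓ → 773
length_cm_avg = (107 + 3882 + 3509 + 617 + 3961 + 2927 + 2444 + 773) / 8 = 2277.5

width_cm_sum=8760, width_cm_sum2=25483, length_cm_avg=2277.5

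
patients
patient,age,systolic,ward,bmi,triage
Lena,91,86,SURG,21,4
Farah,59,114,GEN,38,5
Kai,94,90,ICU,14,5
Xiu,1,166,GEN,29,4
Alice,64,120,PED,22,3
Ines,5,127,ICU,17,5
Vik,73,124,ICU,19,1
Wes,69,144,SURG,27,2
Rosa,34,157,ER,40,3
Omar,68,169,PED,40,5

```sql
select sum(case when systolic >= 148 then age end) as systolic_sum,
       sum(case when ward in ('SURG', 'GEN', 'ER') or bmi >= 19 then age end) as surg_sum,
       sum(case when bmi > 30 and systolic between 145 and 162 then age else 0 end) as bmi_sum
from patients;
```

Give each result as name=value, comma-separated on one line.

[systolic_sum: systolic >= 148]
patient=Lena: ✗
patient=Farah: ✗
patient=Kai: ✗
patient=Xiu: ✓ → 1
patient=Alice: ✗
patient=Ines: ✗
patient=Vik: ✗
patient=Wes: ✗
patient=Rosa: ✓ → 34
patient=Omar: ✓ → 68
systolic_sum = 1 + 34 + 68 = 103
—
[surg_sum: ward in ('SURG', 'GEN', 'ER') or bmi >= 19]
patient=Lena: ✓ → 91
patient=Farah: ✓ → 59
patient=Kai: ✗
patient=Xiu: ✓ → 1
patient=Alice: ✓ → 64
patient=Ines: ✗
patient=Vik: ✓ → 73
patient=Wes: ✓ → 69
patient=Rosa: ✓ → 34
patient=Omar: ✓ → 68
surg_sum = 91 + 59 + 1 + 64 + 73 + 69 + 34 + 68 = 459
—
[bmi_sum: bmi > 30 and systolic between 145 and 162]
patient=Lena: ✗
patient=Farah: ✗
patient=Kai: ✗
patient=Xiu: ✗
patient=Alice: ✗
patient=Ines: ✗
patient=Vik: ✗
patient=Wes: ✗
patient=Rosa: ✓ → 34
patient=Omar: ✗
bmi_sum = 34

systolic_sum=103, surg_sum=459, bmi_sum=34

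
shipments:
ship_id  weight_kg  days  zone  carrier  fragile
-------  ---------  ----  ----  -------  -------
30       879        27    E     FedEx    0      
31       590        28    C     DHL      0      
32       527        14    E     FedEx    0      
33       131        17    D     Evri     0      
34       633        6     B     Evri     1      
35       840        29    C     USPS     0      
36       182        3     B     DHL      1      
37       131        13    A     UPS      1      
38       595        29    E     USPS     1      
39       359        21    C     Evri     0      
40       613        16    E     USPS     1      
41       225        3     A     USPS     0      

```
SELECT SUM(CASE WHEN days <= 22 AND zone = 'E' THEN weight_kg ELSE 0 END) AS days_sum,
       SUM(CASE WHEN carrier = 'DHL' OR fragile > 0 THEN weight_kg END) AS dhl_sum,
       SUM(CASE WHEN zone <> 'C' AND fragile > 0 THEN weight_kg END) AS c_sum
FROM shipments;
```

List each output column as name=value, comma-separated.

days_sum=1140, dhl_sum=2744, c_sum=2154

[days_sum: days <= 22 AND zone = 'E']
ship_id=30: ✗
ship_id=31: ✗
ship_id=32: ✓ → 527
ship_id=33: ✗
ship_id=34: ✗
ship_id=35: ✗
ship_id=36: ✗
ship_id=37: ✗
ship_id=38: ✗
ship_id=39: ✗
ship_id=40: ✓ → 613
ship_id=41: ✗
days_sum = 527 + 613 = 1140
—
[dhl_sum: carrier = 'DHL' OR fragile > 0]
ship_id=30: ✗
ship_id=31: ✓ → 590
ship_id=32: ✗
ship_id=33: ✗
ship_id=34: ✓ → 633
ship_id=35: ✗
ship_id=36: ✓ → 182
ship_id=37: ✓ → 131
ship_id=38: ✓ → 595
ship_id=39: ✗
ship_id=40: ✓ → 613
ship_id=41: ✗
dhl_sum = 590 + 633 + 182 + 131 + 595 + 613 = 2744
—
[c_sum: zone <> 'C' AND fragile > 0]
ship_id=30: ✗
ship_id=31: ✗
ship_id=32: ✗
ship_id=33: ✗
ship_id=34: ✓ → 633
ship_id=35: ✗
ship_id=36: ✓ → 182
ship_id=37: ✓ → 131
ship_id=38: ✓ → 595
ship_id=39: ✗
ship_id=40: ✓ → 613
ship_id=41: ✗
c_sum = 633 + 182 + 131 + 595 + 613 = 2154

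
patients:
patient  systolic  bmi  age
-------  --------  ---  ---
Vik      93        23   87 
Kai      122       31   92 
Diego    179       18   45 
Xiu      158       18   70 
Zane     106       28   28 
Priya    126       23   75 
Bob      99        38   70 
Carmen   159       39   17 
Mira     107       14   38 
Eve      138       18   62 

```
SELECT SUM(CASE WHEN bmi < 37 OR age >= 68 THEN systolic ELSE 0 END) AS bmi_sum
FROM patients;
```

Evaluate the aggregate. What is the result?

patient=Vik: ✓ → 93
patient=Kai: ✓ → 122
patient=Diego: ✓ → 179
patient=Xiu: ✓ → 158
patient=Zane: ✓ → 106
patient=Priya: ✓ → 126
patient=Bob: ✓ → 99
patient=Carmen: ✗
patient=Mira: ✓ → 107
patient=Eve: ✓ → 138
bmi_sum = 93 + 122 + 179 + 158 + 106 + 126 + 99 + 107 + 138 = 1128

1128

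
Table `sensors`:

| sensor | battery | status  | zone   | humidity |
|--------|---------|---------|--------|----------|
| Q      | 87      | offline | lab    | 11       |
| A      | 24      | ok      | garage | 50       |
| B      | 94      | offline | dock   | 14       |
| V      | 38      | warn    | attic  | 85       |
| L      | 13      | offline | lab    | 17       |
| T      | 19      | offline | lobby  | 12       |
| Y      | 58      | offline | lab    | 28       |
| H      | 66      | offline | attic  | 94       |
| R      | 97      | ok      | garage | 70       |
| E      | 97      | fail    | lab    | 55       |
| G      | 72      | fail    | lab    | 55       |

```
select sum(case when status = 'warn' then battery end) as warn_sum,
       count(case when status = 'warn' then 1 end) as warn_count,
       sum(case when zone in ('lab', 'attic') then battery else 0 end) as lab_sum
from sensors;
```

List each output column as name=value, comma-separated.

warn_sum=38, warn_count=1, lab_sum=431

[warn_sum: status = 'warn']
sensor=Q: ✗
sensor=A: ✗
sensor=B: ✗
sensor=V: ✓ → 38
sensor=L: ✗
sensor=T: ✗
sensor=Y: ✗
sensor=H: ✗
sensor=R: ✗
sensor=E: ✗
sensor=G: ✗
warn_sum = 38
—
[warn_count: status = 'warn']
sensor=Q: ✗
sensor=A: ✗
sensor=B: ✗
sensor=V: ✓ → 1
sensor=L: ✗
sensor=T: ✗
sensor=Y: ✗
sensor=H: ✗
sensor=R: ✗
sensor=E: ✗
sensor=G: ✗
warn_count = COUNT(1) = 1
—
[lab_sum: zone in ('lab', 'attic')]
sensor=Q: ✓ → 87
sensor=A: ✗
sensor=B: ✗
sensor=V: ✓ → 38
sensor=L: ✓ → 13
sensor=T: ✗
sensor=Y: ✓ → 58
sensor=H: ✓ → 66
sensor=R: ✗
sensor=E: ✓ → 97
sensor=G: ✓ → 72
lab_sum = 87 + 38 + 13 + 58 + 66 + 97 + 72 = 431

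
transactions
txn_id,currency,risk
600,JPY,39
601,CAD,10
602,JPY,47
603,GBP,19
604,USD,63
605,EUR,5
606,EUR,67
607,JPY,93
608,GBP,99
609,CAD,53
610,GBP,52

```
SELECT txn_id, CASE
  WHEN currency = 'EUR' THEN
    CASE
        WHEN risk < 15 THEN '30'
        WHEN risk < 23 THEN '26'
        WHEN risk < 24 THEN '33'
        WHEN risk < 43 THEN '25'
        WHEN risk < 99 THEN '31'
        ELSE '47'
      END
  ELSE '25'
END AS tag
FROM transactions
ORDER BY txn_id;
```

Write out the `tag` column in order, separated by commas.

25, 25, 25, 25, 25, 30, 31, 25, 25, 25, 25

txn_id=600: currency='JPY' → outer ELSE → 25
txn_id=601: currency='CAD' → outer ELSE → 25
txn_id=602: currency='JPY' → outer ELSE → 25
txn_id=603: currency='GBP' → outer ELSE → 25
txn_id=604: currency='USD' → outer ELSE → 25
txn_id=605: currency='EUR' → inner[risk < 15] → 30
txn_id=606: currency='EUR' → inner[risk < 99] → 31
txn_id=607: currency='JPY' → outer ELSE → 25
txn_id=608: currency='GBP' → outer ELSE → 25
txn_id=609: currency='CAD' → outer ELSE → 25
txn_id=610: currency='GBP' → outer ELSE → 25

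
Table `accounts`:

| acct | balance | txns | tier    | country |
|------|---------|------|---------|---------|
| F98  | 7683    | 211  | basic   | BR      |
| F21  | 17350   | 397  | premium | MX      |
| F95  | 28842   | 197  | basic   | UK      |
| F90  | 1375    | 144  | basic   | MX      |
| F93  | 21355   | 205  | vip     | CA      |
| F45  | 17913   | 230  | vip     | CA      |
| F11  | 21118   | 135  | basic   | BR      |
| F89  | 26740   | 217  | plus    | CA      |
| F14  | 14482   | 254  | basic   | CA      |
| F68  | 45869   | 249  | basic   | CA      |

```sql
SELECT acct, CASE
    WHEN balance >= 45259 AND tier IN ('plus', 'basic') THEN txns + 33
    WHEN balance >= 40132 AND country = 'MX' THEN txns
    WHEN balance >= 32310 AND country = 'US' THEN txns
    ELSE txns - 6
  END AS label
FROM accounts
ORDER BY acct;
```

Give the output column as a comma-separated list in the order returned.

acct=F11: ELSE → 129
acct=F14: ELSE → 248
acct=F21: ELSE → 391
acct=F45: ELSE → 224
acct=F68: balance >= 45259 AND tier IN ('plus', 'basic') → 282
acct=F89: ELSE → 211
acct=F90: ELSE → 138
acct=F93: ELSE → 199
acct=F95: ELSE → 191
acct=F98: ELSE → 205

129, 248, 391, 224, 282, 211, 138, 199, 191, 205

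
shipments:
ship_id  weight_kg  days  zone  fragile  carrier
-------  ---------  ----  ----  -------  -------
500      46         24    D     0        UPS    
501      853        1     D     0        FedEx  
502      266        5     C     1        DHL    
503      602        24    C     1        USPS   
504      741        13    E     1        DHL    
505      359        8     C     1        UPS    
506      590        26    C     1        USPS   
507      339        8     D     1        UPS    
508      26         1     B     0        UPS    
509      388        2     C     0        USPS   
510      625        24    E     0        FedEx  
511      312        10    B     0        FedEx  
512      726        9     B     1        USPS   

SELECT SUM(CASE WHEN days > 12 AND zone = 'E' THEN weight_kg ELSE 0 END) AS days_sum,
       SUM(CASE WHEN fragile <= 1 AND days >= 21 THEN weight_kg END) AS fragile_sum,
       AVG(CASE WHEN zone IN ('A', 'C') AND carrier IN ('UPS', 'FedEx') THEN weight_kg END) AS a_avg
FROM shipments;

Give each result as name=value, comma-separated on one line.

days_sum=1366, fragile_sum=1863, a_avg=359

[days_sum: days > 12 AND zone = 'E']
ship_id=500: ✗
ship_id=501: ✗
ship_id=502: ✗
ship_id=503: ✗
ship_id=504: ✓ → 741
ship_id=505: ✗
ship_id=506: ✗
ship_id=507: ✗
ship_id=508: ✗
ship_id=509: ✗
ship_id=510: ✓ → 625
ship_id=511: ✗
ship_id=512: ✗
days_sum = 741 + 625 = 1366
—
[fragile_sum: fragile <= 1 AND days >= 21]
ship_id=500: ✓ → 46
ship_id=501: ✗
ship_id=502: ✗
ship_id=503: ✓ → 602
ship_id=504: ✗
ship_id=505: ✗
ship_id=506: ✓ → 590
ship_id=507: ✗
ship_id=508: ✗
ship_id=509: ✗
ship_id=510: ✓ → 625
ship_id=511: ✗
ship_id=512: ✗
fragile_sum = 46 + 602 + 590 + 625 = 1863
—
[a_avg: zone IN ('A', 'C') AND carrier IN ('UPS', 'FedEx')]
ship_id=500: ✗
ship_id=501: ✗
ship_id=502: ✗
ship_id=503: ✗
ship_id=504: ✗
ship_id=505: ✓ → 359
ship_id=506: ✗
ship_id=507: ✗
ship_id=508: ✗
ship_id=509: ✗
ship_id=510: ✗
ship_id=511: ✗
ship_id=512: ✗
a_avg = 359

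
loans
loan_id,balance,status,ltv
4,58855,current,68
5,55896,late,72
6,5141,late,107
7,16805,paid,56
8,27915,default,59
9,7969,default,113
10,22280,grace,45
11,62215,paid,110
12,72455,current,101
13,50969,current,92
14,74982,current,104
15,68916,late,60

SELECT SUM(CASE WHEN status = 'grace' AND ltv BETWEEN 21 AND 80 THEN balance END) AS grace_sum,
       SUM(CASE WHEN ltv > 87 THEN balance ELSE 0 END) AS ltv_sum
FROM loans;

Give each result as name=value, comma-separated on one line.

grace_sum=22280, ltv_sum=273731

[grace_sum: status = 'grace' AND ltv BETWEEN 21 AND 80]
loan_id=4: ✗
loan_id=5: ✗
loan_id=6: ✗
loan_id=7: ✗
loan_id=8: ✗
loan_id=9: ✗
loan_id=10: ✓ → 22280
loan_id=11: ✗
loan_id=12: ✗
loan_id=13: ✗
loan_id=14: ✗
loan_id=15: ✗
grace_sum = 22280
—
[ltv_sum: ltv > 87]
loan_id=4: ✗
loan_id=5: ✗
loan_id=6: ✓ → 5141
loan_id=7: ✗
loan_id=8: ✗
loan_id=9: ✓ → 7969
loan_id=10: ✗
loan_id=11: ✓ → 62215
loan_id=12: ✓ → 72455
loan_id=13: ✓ → 50969
loan_id=14: ✓ → 74982
loan_id=15: ✗
ltv_sum = 5141 + 7969 + 62215 + 72455 + 50969 + 74982 = 273731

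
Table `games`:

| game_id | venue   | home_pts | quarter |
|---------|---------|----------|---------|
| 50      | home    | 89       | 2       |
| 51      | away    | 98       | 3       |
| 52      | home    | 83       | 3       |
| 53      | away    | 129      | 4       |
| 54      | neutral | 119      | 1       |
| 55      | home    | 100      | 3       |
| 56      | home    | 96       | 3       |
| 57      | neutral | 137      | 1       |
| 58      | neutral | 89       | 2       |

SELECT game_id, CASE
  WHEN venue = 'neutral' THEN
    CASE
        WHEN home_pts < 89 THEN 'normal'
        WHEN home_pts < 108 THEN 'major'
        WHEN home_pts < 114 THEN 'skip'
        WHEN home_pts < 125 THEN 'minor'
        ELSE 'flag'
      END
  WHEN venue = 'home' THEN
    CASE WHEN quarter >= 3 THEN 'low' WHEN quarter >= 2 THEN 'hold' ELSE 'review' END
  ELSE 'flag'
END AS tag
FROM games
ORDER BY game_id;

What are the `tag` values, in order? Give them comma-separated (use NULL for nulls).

hold, flag, low, flag, minor, low, low, flag, major

game_id=50: venue='home' → inner[quarter >= 2] → hold
game_id=51: venue='away' → outer ELSE → flag
game_id=52: venue='home' → inner[quarter >= 3] → low
game_id=53: venue='away' → outer ELSE → flag
game_id=54: venue='neutral' → inner[home_pts < 125] → minor
game_id=55: venue='home' → inner[quarter >= 3] → low
game_id=56: venue='home' → inner[quarter >= 3] → low
game_id=57: venue='neutral' → inner[ELSE] → flag
game_id=58: venue='neutral' → inner[home_pts < 108] → major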